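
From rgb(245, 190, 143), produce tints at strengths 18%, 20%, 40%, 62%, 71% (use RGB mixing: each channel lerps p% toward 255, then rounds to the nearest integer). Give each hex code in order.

#F7CAA3, #F7CBA5, #F9D8BC, #FBE6D4, #FCECDF

18%: (245 + 1.8 = 246.8→247, 190 + 11.7 = 201.7→202, 143 + 20.16 = 163.16→163) → #F7CAA3
20%: (245 + 2 = 247→247, 190 + 13 = 203→203, 143 + 22.4 = 165.4→165) → #F7CBA5
40%: (245 + 4 = 249→249, 190 + 26 = 216→216, 143 + 44.8 = 187.8→188) → #F9D8BC
62%: (245 + 6.2 = 251.2→251, 190 + 40.3 = 230.3→230, 143 + 69.44 = 212.44→212) → #FBE6D4
71%: (245 + 7.1 = 252.1→252, 190 + 46.15 = 236.15→236, 143 + 79.52 = 222.52→223) → #FCECDF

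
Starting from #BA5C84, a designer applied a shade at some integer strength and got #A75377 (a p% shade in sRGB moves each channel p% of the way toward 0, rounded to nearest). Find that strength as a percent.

#BA5C84 is rgb(186, 92, 132); #A75377 is rgb(167, 83, 119).
On the R channel (widest range): 167 ≈ 186 + (p/100)(0 − 186), so p ≈ 100×(167 − 186)/(0 − 186) = -1900/-186 = 10.22.
p = 10 reproduces all three channels after rounding.

10%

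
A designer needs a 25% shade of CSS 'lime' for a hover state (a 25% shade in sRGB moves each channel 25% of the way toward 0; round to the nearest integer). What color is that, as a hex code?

#00BF00

CSS lime is rgb(0, 255, 0).
A 25% shade moves each channel 25% toward 0:
  R: 0 + 0.25×(0−0) = 0 + 0 = 0 → 0
  G: 255 + 0.25×(0−255) = 255 − 63.75 = 191.25 → 191
  B: 0 + 0.25×(0−0) = 0 + 0 = 0 → 0
rgb(0, 191, 0) = #00BF00.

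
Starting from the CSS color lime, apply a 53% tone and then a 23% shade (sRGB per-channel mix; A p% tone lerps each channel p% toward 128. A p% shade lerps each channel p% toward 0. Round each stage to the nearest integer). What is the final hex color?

CSS lime is rgb(0, 255, 0).
Per channel, c → c + 0.53(128 − c):
  R: 0 + 0.53×(128−0) = 0 + 67.84 = 67.84 → 68
  G: 255 + 0.53×(128−255) = 255 − 67.31 = 187.69 → 188
  B: 0 + 0.53×(128−0) = 0 + 67.84 = 67.84 → 68
After the tone: rgb(68, 188, 68) = #44BC44.
Per channel, c → c + 0.23(0 − c):
  R: 68 + 0.23×(0−68) = 68 − 15.64 = 52.36 → 52
  G: 188 − 43.24 = 144.76 → 145
  B: 68 + 0.23×(0−68) = 68 − 15.64 = 52.36 → 52
rgb(52, 145, 52) = #349134.

#349134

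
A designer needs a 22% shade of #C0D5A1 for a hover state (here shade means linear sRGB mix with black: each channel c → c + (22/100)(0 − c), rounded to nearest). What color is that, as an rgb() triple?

#C0D5A1 is rgb(192, 213, 161).
Lerp each channel 22% toward 0:
  R: 192 + 0.22×(0−192) = 192 − 42.24 = 149.76 → 150
  G: 213 + 0.22×(0−213) = 213 − 46.86 = 166.14 → 166
  B: 161 − 35.42 = 125.58 → 126

rgb(150, 166, 126)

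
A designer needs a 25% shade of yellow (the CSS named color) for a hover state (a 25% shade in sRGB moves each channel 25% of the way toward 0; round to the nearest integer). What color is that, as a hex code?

CSS yellow is rgb(255, 255, 0).
A 25% shade moves each channel 25% toward 0:
  R: 255 + 0.25×(0−255) = 255 − 63.75 = 191.25 → 191
  G: 255 − 63.75 = 191.25 → 191
  B: 0 + 0.25×(0−0) = 0 + 0 = 0 → 0
rgb(191, 191, 0) = #BFBF00.

#BFBF00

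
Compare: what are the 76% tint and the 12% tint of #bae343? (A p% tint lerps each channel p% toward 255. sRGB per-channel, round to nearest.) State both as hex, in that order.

#eef8d2, #c2e65a

#bae343 is rgb(186, 227, 67).
76% tint:
  R: 186 + 0.76×(255−186) = 186 + 52.44 = 238.44 → 238
  G: 227 + 21.28 = 248.28 → 248
  B: 67 + 142.88 = 209.88 → 210
  → #eef8d2
12% tint:
  R: 186 + 8.28 = 194.28 → 194
  G: 227 + 0.12×(255−227) = 227 + 3.36 = 230.36 → 230
  B: 67 + 0.12×(255−67) = 67 + 22.56 = 89.56 → 90
  → #c2e65a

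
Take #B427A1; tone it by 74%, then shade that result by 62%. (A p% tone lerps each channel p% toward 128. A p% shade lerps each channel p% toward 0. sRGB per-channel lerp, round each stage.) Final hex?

#B427A1 is rgb(180, 39, 161).
Per channel, c → c + 0.74(128 − c):
  R: 180 + 0.74×(128−180) = 180 − 38.48 = 141.52 → 142
  G: 39 + 0.74×(128−39) = 39 + 65.86 = 104.86 → 105
  B: 161 + 0.74×(128−161) = 161 − 24.42 = 136.58 → 137
After the tone: rgb(142, 105, 137) = #8E6989.
Per channel, c → c + 0.62(0 − c):
  R: 142 + 0.62×(0−142) = 142 − 88.04 = 53.96 → 54
  G: 105 − 65.1 = 39.9 → 40
  B: 137 + 0.62×(0−137) = 137 − 84.94 = 52.06 → 52
rgb(54, 40, 52) = #362834.

#362834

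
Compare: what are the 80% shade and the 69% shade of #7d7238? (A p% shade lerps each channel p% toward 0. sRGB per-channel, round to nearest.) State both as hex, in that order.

#19170b, #272311

#7d7238 is rgb(125, 114, 56).
80% shade:
  R: 125 − 100 = 25 → 25
  G: 114 + 0.8×(0−114) = 114 − 91.2 = 22.8 → 23
  B: 56 + 0.8×(0−56) = 56 − 44.8 = 11.2 → 11
  → #19170b
69% shade:
  R: 125 + 0.69×(0−125) = 125 − 86.25 = 38.75 → 39
  G: 114 − 78.66 = 35.34 → 35
  B: 56 + 0.69×(0−56) = 56 − 38.64 = 17.36 → 17
  → #272311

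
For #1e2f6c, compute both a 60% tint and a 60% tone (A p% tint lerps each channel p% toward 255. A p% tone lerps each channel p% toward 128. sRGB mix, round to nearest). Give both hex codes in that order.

#a5acc4, #596078

#1e2f6c is rgb(30, 47, 108).
60% tint:
  R: 30 + 0.6×(255−30) = 30 + 135 = 165 → 165
  G: 47 + 0.6×(255−47) = 47 + 124.8 = 171.8 → 172
  B: 108 + 0.6×(255−108) = 108 + 88.2 = 196.2 → 196
  → #a5acc4
60% tone:
  R: 30 + 58.8 = 88.8 → 89
  G: 47 + 0.6×(128−47) = 47 + 48.6 = 95.6 → 96
  B: 108 + 12 = 120 → 120
  → #596078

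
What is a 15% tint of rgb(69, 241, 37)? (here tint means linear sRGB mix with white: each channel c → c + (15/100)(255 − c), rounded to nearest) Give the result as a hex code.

#61F346

Per channel, c → c + 0.15(255 − c):
  R: 69 + 0.15×(255−69) = 69 + 27.9 = 96.9 → 97
  G: 241 + 0.15×(255−241) = 241 + 2.1 = 243.1 → 243
  B: 37 + 32.7 = 69.7 → 70
rgb(97, 243, 70) = #61F346.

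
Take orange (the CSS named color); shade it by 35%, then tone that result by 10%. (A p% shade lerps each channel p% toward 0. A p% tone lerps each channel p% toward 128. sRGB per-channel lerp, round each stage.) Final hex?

#a26d0d

CSS orange is rgb(255, 165, 0).
A 35% shade moves each channel 35% toward 0:
  R: 255 − 89.25 = 165.75 → 166
  G: 165 + 0.35×(0−165) = 165 − 57.75 = 107.25 → 107
  B: 0 + 0.35×(0−0) = 0 + 0 = 0 → 0
After the shade: rgb(166, 107, 0) = #a66b00.
Per channel, c → c + 0.1(128 − c):
  R: 166 + 0.1×(128−166) = 166 − 3.8 = 162.2 → 162
  G: 107 + 2.1 = 109.1 → 109
  B: 0 + 0.1×(128−0) = 0 + 12.8 = 12.8 → 13
rgb(162, 109, 13) = #a26d0d.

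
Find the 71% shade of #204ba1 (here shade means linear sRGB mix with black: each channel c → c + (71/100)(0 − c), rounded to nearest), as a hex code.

#204ba1 is rgb(32, 75, 161).
Lerp each channel 71% toward 0:
  R: 32 − 22.72 = 9.28 → 9
  G: 75 + 0.71×(0−75) = 75 − 53.25 = 21.75 → 22
  B: 161 − 114.31 = 46.69 → 47
rgb(9, 22, 47) = #09162f.

#09162f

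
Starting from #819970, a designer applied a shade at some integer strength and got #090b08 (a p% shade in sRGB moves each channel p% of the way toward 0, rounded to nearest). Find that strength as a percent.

93%

#819970 is rgb(129, 153, 112); #090b08 is rgb(9, 11, 8).
On the G channel (widest range): 11 ≈ 153 + (p/100)(0 − 153), so p ≈ 100×(11 − 153)/(0 − 153) = -14200/-153 = 92.81.
p = 93 reproduces all three channels after rounding.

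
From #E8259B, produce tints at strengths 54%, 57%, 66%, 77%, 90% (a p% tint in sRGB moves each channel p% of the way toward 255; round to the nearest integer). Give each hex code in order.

#F49BD1, #F5A1D4, #F7B5DD, #FACDE8, #FDE9F5

#E8259B is rgb(232, 37, 155).
54%: (232 + 12.42 = 244.42→244, 37 + 117.72 = 154.72→155, 155 + 54 = 209→209) → #F49BD1
57%: (232 + 13.11 = 245.11→245, 37 + 124.26 = 161.26→161, 155 + 57 = 212→212) → #F5A1D4
66%: (232 + 15.18 = 247.18→247, 37 + 143.88 = 180.88→181, 155 + 66 = 221→221) → #F7B5DD
77%: (232 + 17.71 = 249.71→250, 37 + 167.86 = 204.86→205, 155 + 77 = 232→232) → #FACDE8
90%: (232 + 20.7 = 252.7→253, 37 + 196.2 = 233.2→233, 155 + 90 = 245→245) → #FDE9F5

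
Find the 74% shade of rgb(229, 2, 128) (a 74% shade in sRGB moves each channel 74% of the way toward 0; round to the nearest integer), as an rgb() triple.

Per channel, c → c + 0.74(0 − c):
  R: 229 + 0.74×(0−229) = 229 − 169.46 = 59.54 → 60
  G: 2 + 0.74×(0−2) = 2 − 1.48 = 0.52 → 1
  B: 128 + 0.74×(0−128) = 128 − 94.72 = 33.28 → 33

rgb(60, 1, 33)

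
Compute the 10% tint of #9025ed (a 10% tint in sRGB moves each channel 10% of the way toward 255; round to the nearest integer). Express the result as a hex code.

#9b3bef

#9025ed is rgb(144, 37, 237).
A 10% tint moves each channel 10% toward 255:
  R: 144 + 0.1×(255−144) = 144 + 11.1 = 155.1 → 155
  G: 37 + 0.1×(255−37) = 37 + 21.8 = 58.8 → 59
  B: 237 + 0.1×(255−237) = 237 + 1.8 = 238.8 → 239
rgb(155, 59, 239) = #9b3bef.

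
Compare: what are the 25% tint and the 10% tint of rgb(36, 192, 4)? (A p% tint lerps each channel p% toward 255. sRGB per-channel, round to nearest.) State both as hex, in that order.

25% tint:
  R: 36 + 0.25×(255−36) = 36 + 54.75 = 90.75 → 91
  G: 192 + 15.75 = 207.75 → 208
  B: 4 + 0.25×(255−4) = 4 + 62.75 = 66.75 → 67
  → #5BD043
10% tint:
  R: 36 + 21.9 = 57.9 → 58
  G: 192 + 6.3 = 198.3 → 198
  B: 4 + 25.1 = 29.1 → 29
  → #3AC61D

#5BD043, #3AC61D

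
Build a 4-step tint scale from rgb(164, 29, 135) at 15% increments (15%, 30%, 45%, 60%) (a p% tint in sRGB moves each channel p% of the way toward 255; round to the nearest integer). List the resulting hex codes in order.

15%: (164 + 13.65 = 177.65→178, 29 + 33.9 = 62.9→63, 135 + 18 = 153→153) → #B23F99
30%: (164 + 27.3 = 191.3→191, 29 + 67.8 = 96.8→97, 135 + 36 = 171→171) → #BF61AB
45%: (164 + 40.95 = 204.95→205, 29 + 101.7 = 130.7→131, 135 + 54 = 189→189) → #CD83BD
60%: (164 + 54.6 = 218.6→219, 29 + 135.6 = 164.6→165, 135 + 72 = 207→207) → #DBA5CF

#B23F99, #BF61AB, #CD83BD, #DBA5CF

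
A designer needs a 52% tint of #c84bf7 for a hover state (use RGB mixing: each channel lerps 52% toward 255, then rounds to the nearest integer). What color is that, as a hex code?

#e5a9fb

#c84bf7 is rgb(200, 75, 247).
Lerp each channel 52% toward 255:
  R: 200 + 0.52×(255−200) = 200 + 28.6 = 228.6 → 229
  G: 75 + 0.52×(255−75) = 75 + 93.6 = 168.6 → 169
  B: 247 + 0.52×(255−247) = 247 + 4.16 = 251.16 → 251
rgb(229, 169, 251) = #e5a9fb.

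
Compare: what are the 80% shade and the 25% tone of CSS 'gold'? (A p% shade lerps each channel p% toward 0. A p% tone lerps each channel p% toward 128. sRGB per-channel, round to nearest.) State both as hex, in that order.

CSS gold is rgb(255, 215, 0).
80% shade:
  R: 255 + 0.8×(0−255) = 255 − 204 = 51 → 51
  G: 215 + 0.8×(0−215) = 215 − 172 = 43 → 43
  B: 0 + 0.8×(0−0) = 0 + 0 = 0 → 0
  → #332B00
25% tone:
  R: 255 + 0.25×(128−255) = 255 − 31.75 = 223.25 → 223
  G: 215 + 0.25×(128−215) = 215 − 21.75 = 193.25 → 193
  B: 0 + 32 = 32 → 32
  → #DFC120

#332B00, #DFC120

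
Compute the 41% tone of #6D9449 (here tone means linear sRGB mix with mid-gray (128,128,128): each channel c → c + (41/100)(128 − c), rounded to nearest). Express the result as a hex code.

#758C60

#6D9449 is rgb(109, 148, 73).
A 41% tone moves each channel 41% toward 128:
  R: 109 + 0.41×(128−109) = 109 + 7.79 = 116.79 → 117
  G: 148 + 0.41×(128−148) = 148 − 8.2 = 139.8 → 140
  B: 73 + 22.55 = 95.55 → 96
rgb(117, 140, 96) = #758C60.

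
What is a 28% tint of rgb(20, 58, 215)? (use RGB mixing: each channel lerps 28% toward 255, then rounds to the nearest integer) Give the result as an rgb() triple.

A 28% tint moves each channel 28% toward 255:
  R: 20 + 65.8 = 85.8 → 86
  G: 58 + 0.28×(255−58) = 58 + 55.16 = 113.16 → 113
  B: 215 + 11.2 = 226.2 → 226

rgb(86, 113, 226)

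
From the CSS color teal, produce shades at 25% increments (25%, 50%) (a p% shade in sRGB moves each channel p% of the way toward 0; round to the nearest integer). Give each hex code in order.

#006060, #004040

CSS teal is rgb(0, 128, 128).
25%: (0→0, 128 − 32 = 96→96, 128 − 32 = 96→96) → #006060
50%: (0→0, 128 − 64 = 64→64, 128 − 64 = 64→64) → #004040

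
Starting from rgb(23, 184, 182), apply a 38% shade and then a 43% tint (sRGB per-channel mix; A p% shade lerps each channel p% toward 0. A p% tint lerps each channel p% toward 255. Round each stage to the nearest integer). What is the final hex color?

Lerp each channel 38% toward 0:
  R: 23 + 0.38×(0−23) = 23 − 8.74 = 14.26 → 14
  G: 184 + 0.38×(0−184) = 184 − 69.92 = 114.08 → 114
  B: 182 − 69.16 = 112.84 → 113
After the shade: rgb(14, 114, 113) = #0E7271.
Lerp each channel 43% toward 255:
  R: 14 + 0.43×(255−14) = 14 + 103.63 = 117.63 → 118
  G: 114 + 60.63 = 174.63 → 175
  B: 113 + 0.43×(255−113) = 113 + 61.06 = 174.06 → 174
rgb(118, 175, 174) = #76AFAE.

#76AFAE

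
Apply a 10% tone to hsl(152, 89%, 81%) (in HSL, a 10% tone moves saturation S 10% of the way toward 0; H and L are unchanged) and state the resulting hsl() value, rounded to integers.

S moves 10% from 89 toward 0: 89 − 8.9 = 80.1 → 80.
H and L are unchanged.

hsl(152, 80%, 81%)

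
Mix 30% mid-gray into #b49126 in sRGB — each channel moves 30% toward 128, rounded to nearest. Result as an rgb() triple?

rgb(164, 140, 65)

#b49126 is rgb(180, 145, 38).
Lerp each channel 30% toward 128:
  R: 180 + 0.3×(128−180) = 180 − 15.6 = 164.4 → 164
  G: 145 + 0.3×(128−145) = 145 − 5.1 = 139.9 → 140
  B: 38 + 0.3×(128−38) = 38 + 27 = 65 → 65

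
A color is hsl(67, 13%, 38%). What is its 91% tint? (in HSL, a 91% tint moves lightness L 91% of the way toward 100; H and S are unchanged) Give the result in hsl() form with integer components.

L moves 91% from 38 toward 100: 38 + 56.42 = 94.42 → 94.
H and S are unchanged.

hsl(67, 13%, 94%)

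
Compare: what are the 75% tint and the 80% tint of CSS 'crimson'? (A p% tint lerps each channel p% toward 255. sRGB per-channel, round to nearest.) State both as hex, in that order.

#f6c4ce, #f8d0d8

CSS crimson is rgb(220, 20, 60).
75% tint:
  R: 220 + 0.75×(255−220) = 220 + 26.25 = 246.25 → 246
  G: 20 + 0.75×(255−20) = 20 + 176.25 = 196.25 → 196
  B: 60 + 146.25 = 206.25 → 206
  → #f6c4ce
80% tint:
  R: 220 + 0.8×(255−220) = 220 + 28 = 248 → 248
  G: 20 + 0.8×(255−20) = 20 + 188 = 208 → 208
  B: 60 + 156 = 216 → 216
  → #f8d0d8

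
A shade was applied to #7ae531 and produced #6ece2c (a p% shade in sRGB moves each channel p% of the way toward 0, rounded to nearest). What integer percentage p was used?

10%

#7ae531 is rgb(122, 229, 49); #6ece2c is rgb(110, 206, 44).
On the G channel (widest range): 206 ≈ 229 + (p/100)(0 − 229), so p ≈ 100×(206 − 229)/(0 − 229) = -2300/-229 = 10.04.
p = 10 reproduces all three channels after rounding.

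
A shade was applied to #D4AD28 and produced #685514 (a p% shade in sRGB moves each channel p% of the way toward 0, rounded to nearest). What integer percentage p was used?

51%

#D4AD28 is rgb(212, 173, 40); #685514 is rgb(104, 85, 20).
On the R channel (widest range): 104 ≈ 212 + (p/100)(0 − 212), so p ≈ 100×(104 − 212)/(0 − 212) = -10800/-212 = 50.94.
p = 51 reproduces all three channels after rounding.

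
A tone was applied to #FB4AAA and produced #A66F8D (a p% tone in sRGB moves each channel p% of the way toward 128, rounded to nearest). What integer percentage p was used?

#FB4AAA is rgb(251, 74, 170); #A66F8D is rgb(166, 111, 141).
On the R channel (widest range): 166 ≈ 251 + (p/100)(128 − 251), so p ≈ 100×(166 − 251)/(128 − 251) = -8500/-123 = 69.11.
p = 69 reproduces all three channels after rounding.

69%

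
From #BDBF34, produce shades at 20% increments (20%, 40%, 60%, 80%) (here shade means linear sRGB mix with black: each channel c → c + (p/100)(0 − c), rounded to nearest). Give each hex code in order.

#BDBF34 is rgb(189, 191, 52).
20%: (189 − 37.8 = 151.2→151, 191 − 38.2 = 152.8→153, 52 − 10.4 = 41.6→42) → #97992A
40%: (189 − 75.6 = 113.4→113, 191 − 76.4 = 114.6→115, 52 − 20.8 = 31.2→31) → #71731F
60%: (189 − 113.4 = 75.6→76, 191 − 114.6 = 76.4→76, 52 − 31.2 = 20.8→21) → #4C4C15
80%: (189 − 151.2 = 37.8→38, 191 − 152.8 = 38.2→38, 52 − 41.6 = 10.4→10) → #26260A

#97992A, #71731F, #4C4C15, #26260A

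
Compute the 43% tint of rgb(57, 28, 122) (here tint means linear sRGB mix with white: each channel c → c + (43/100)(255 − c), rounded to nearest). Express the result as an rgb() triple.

rgb(142, 126, 179)

Lerp each channel 43% toward 255:
  R: 57 + 0.43×(255−57) = 57 + 85.14 = 142.14 → 142
  G: 28 + 0.43×(255−28) = 28 + 97.61 = 125.61 → 126
  B: 122 + 57.19 = 179.19 → 179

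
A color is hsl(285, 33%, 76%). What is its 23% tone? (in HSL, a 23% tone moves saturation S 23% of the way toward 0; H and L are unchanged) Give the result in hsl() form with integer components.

S moves 23% from 33 toward 0: 33 − 7.59 = 25.41 → 25.
H and L are unchanged.

hsl(285, 25%, 76%)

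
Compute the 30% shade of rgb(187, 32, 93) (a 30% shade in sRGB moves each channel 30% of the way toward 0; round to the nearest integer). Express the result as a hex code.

A 30% shade moves each channel 30% toward 0:
  R: 187 + 0.3×(0−187) = 187 − 56.1 = 130.9 → 131
  G: 32 − 9.6 = 22.4 → 22
  B: 93 − 27.9 = 65.1 → 65
rgb(131, 22, 65) = #831641.

#831641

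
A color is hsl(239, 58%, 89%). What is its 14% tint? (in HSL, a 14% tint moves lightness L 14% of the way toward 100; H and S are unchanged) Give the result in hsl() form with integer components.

hsl(239, 58%, 91%)

L moves 14% from 89 toward 100: 89 + 1.54 = 90.54 → 91.
H and S are unchanged.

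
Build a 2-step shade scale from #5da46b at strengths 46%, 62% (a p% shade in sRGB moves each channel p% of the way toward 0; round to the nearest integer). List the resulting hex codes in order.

#32593a, #233e29

#5da46b is rgb(93, 164, 107).
46%: (93 − 42.78 = 50.22→50, 164 − 75.44 = 88.56→89, 107 − 49.22 = 57.78→58) → #32593a
62%: (93 − 57.66 = 35.34→35, 164 − 101.68 = 62.32→62, 107 − 66.34 = 40.66→41) → #233e29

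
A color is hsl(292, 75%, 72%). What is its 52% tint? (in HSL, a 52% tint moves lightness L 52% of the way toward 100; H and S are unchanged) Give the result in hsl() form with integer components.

hsl(292, 75%, 87%)

L moves 52% from 72 toward 100: 72 + 14.56 = 86.56 → 87.
H and S are unchanged.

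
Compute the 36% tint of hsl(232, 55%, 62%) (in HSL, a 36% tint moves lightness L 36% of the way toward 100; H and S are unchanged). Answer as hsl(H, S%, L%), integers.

L moves 36% from 62 toward 100: 62 + 13.68 = 75.68 → 76.
H and S are unchanged.

hsl(232, 55%, 76%)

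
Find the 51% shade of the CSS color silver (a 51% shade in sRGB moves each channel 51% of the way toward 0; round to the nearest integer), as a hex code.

CSS silver is rgb(192, 192, 192).
Per channel, c → c + 0.51(0 − c):
  R: 192 + 0.51×(0−192) = 192 − 97.92 = 94.08 → 94
  G: 192 − 97.92 = 94.08 → 94
  B: 192 − 97.92 = 94.08 → 94
rgb(94, 94, 94) = #5e5e5e.

#5e5e5e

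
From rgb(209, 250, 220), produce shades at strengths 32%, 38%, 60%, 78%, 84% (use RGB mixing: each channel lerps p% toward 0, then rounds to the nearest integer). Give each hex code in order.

32%: (209 − 66.88 = 142.12→142, 250 − 80 = 170→170, 220 − 70.4 = 149.6→150) → #8eaa96
38%: (209 − 79.42 = 129.58→130, 250 − 95 = 155→155, 220 − 83.6 = 136.4→136) → #829b88
60%: (209 − 125.4 = 83.6→84, 250 − 150 = 100→100, 220 − 132 = 88→88) → #546458
78%: (209 − 163.02 = 45.98→46, 250 − 195 = 55→55, 220 − 171.6 = 48.4→48) → #2e3730
84%: (209 − 175.56 = 33.44→33, 250 − 210 = 40→40, 220 − 184.8 = 35.2→35) → #212823

#8eaa96, #829b88, #546458, #2e3730, #212823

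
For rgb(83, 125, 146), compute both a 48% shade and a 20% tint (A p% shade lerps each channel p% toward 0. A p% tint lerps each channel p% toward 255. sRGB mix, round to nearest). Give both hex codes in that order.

48% shade:
  R: 83 + 0.48×(0−83) = 83 − 39.84 = 43.16 → 43
  G: 125 + 0.48×(0−125) = 125 − 60 = 65 → 65
  B: 146 + 0.48×(0−146) = 146 − 70.08 = 75.92 → 76
  → #2b414c
20% tint:
  R: 83 + 0.2×(255−83) = 83 + 34.4 = 117.4 → 117
  G: 125 + 0.2×(255−125) = 125 + 26 = 151 → 151
  B: 146 + 0.2×(255−146) = 146 + 21.8 = 167.8 → 168
  → #7597a8

#2b414c, #7597a8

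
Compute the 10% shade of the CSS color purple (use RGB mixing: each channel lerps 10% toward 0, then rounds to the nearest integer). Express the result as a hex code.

CSS purple is rgb(128, 0, 128).
Lerp each channel 10% toward 0:
  R: 128 + 0.1×(0−128) = 128 − 12.8 = 115.2 → 115
  G: 0 + 0.1×(0−0) = 0 + 0 = 0 → 0
  B: 128 + 0.1×(0−128) = 128 − 12.8 = 115.2 → 115
rgb(115, 0, 115) = #730073.

#730073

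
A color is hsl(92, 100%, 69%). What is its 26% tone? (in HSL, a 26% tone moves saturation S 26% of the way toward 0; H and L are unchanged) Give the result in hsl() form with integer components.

hsl(92, 74%, 69%)

S moves 26% from 100 toward 0: 100 − 26 = 74 → 74.
H and L are unchanged.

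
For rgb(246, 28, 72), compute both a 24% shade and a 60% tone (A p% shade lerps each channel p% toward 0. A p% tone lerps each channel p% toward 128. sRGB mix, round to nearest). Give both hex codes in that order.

#bb1537, #af586a

24% shade:
  R: 246 − 59.04 = 186.96 → 187
  G: 28 + 0.24×(0−28) = 28 − 6.72 = 21.28 → 21
  B: 72 + 0.24×(0−72) = 72 − 17.28 = 54.72 → 55
  → #bb1537
60% tone:
  R: 246 − 70.8 = 175.2 → 175
  G: 28 + 60 = 88 → 88
  B: 72 + 0.6×(128−72) = 72 + 33.6 = 105.6 → 106
  → #af586a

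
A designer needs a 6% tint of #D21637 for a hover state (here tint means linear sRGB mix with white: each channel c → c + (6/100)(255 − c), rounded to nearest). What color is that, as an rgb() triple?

rgb(213, 36, 67)

#D21637 is rgb(210, 22, 55).
Per channel, c → c + 0.06(255 − c):
  R: 210 + 2.7 = 212.7 → 213
  G: 22 + 13.98 = 35.98 → 36
  B: 55 + 0.06×(255−55) = 55 + 12 = 67 → 67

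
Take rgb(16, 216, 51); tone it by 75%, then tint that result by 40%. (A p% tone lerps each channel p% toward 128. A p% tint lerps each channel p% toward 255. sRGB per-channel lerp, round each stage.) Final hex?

#a2c0a7

A 75% tone moves each channel 75% toward 128:
  R: 16 + 84 = 100 → 100
  G: 216 + 0.75×(128−216) = 216 − 66 = 150 → 150
  B: 51 + 0.75×(128−51) = 51 + 57.75 = 108.75 → 109
After the tone: rgb(100, 150, 109) = #64966d.
Lerp each channel 40% toward 255:
  R: 100 + 62 = 162 → 162
  G: 150 + 0.4×(255−150) = 150 + 42 = 192 → 192
  B: 109 + 0.4×(255−109) = 109 + 58.4 = 167.4 → 167
rgb(162, 192, 167) = #a2c0a7.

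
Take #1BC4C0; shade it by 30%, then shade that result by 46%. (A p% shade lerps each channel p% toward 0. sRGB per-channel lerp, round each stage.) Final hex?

#1BC4C0 is rgb(27, 196, 192).
A 30% shade moves each channel 30% toward 0:
  R: 27 + 0.3×(0−27) = 27 − 8.1 = 18.9 → 19
  G: 196 + 0.3×(0−196) = 196 − 58.8 = 137.2 → 137
  B: 192 + 0.3×(0−192) = 192 − 57.6 = 134.4 → 134
After the shade: rgb(19, 137, 134) = #138986.
Per channel, c → c + 0.46(0 − c):
  R: 19 + 0.46×(0−19) = 19 − 8.74 = 10.26 → 10
  G: 137 + 0.46×(0−137) = 137 − 63.02 = 73.98 → 74
  B: 134 + 0.46×(0−134) = 134 − 61.64 = 72.36 → 72
rgb(10, 74, 72) = #0A4A48.

#0A4A48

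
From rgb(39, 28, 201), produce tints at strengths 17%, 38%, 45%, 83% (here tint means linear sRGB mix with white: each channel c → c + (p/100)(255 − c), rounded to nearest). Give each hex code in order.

17%: (39 + 36.72 = 75.72→76, 28 + 38.59 = 66.59→67, 201 + 9.18 = 210.18→210) → #4c43d2
38%: (39 + 82.08 = 121.08→121, 28 + 86.26 = 114.26→114, 201 + 20.52 = 221.52→222) → #7972de
45%: (39 + 97.2 = 136.2→136, 28 + 102.15 = 130.15→130, 201 + 24.3 = 225.3→225) → #8882e1
83%: (39 + 179.28 = 218.28→218, 28 + 188.41 = 216.41→216, 201 + 44.82 = 245.82→246) → #dad8f6

#4c43d2, #7972de, #8882e1, #dad8f6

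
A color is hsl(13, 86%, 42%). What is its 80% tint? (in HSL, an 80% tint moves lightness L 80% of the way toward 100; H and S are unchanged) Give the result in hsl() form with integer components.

hsl(13, 86%, 88%)

L moves 80% from 42 toward 100: 42 + 46.4 = 88.4 → 88.
H and S are unchanged.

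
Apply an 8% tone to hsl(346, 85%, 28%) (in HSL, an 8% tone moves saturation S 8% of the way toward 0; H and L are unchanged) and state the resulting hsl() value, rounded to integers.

S moves 8% from 85 toward 0: 85 − 6.8 = 78.2 → 78.
H and L are unchanged.

hsl(346, 78%, 28%)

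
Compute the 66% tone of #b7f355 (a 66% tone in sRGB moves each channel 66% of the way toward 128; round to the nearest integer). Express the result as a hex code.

#93a771

#b7f355 is rgb(183, 243, 85).
Lerp each channel 66% toward 128:
  R: 183 + 0.66×(128−183) = 183 − 36.3 = 146.7 → 147
  G: 243 + 0.66×(128−243) = 243 − 75.9 = 167.1 → 167
  B: 85 + 28.38 = 113.38 → 113
rgb(147, 167, 113) = #93a771.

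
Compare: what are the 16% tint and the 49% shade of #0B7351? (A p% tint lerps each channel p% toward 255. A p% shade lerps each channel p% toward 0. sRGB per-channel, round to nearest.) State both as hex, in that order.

#0B7351 is rgb(11, 115, 81).
16% tint:
  R: 11 + 0.16×(255−11) = 11 + 39.04 = 50.04 → 50
  G: 115 + 0.16×(255−115) = 115 + 22.4 = 137.4 → 137
  B: 81 + 0.16×(255−81) = 81 + 27.84 = 108.84 → 109
  → #32896D
49% shade:
  R: 11 − 5.39 = 5.61 → 6
  G: 115 − 56.35 = 58.65 → 59
  B: 81 − 39.69 = 41.31 → 41
  → #063B29

#32896D, #063B29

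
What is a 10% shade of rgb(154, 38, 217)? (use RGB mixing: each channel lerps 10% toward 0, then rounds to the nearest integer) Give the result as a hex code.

#8b22c3

Per channel, c → c + 0.1(0 − c):
  R: 154 − 15.4 = 138.6 → 139
  G: 38 − 3.8 = 34.2 → 34
  B: 217 − 21.7 = 195.3 → 195
rgb(139, 34, 195) = #8b22c3.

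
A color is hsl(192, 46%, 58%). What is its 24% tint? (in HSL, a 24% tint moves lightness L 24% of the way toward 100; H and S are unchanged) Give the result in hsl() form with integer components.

hsl(192, 46%, 68%)

L moves 24% from 58 toward 100: 58 + 10.08 = 68.08 → 68.
H and S are unchanged.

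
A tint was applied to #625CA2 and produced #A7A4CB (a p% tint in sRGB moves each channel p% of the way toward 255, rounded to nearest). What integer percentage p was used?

44%

#625CA2 is rgb(98, 92, 162); #A7A4CB is rgb(167, 164, 203).
On the G channel (widest range): 164 ≈ 92 + (p/100)(255 − 92), so p ≈ 100×(164 − 92)/(255 − 92) = 7200/163 = 44.17.
p = 44 reproduces all three channels after rounding.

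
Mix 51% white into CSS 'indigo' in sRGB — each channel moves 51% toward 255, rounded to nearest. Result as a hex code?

CSS indigo is rgb(75, 0, 130).
Per channel, c → c + 0.51(255 − c):
  R: 75 + 0.51×(255−75) = 75 + 91.8 = 166.8 → 167
  G: 0 + 130.05 = 130.05 → 130
  B: 130 + 0.51×(255−130) = 130 + 63.75 = 193.75 → 194
rgb(167, 130, 194) = #a782c2.

#a782c2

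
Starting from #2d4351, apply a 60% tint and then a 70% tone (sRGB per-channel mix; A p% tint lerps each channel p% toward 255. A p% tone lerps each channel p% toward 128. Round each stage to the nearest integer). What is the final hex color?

#2d4351 is rgb(45, 67, 81).
A 60% tint moves each channel 60% toward 255:
  R: 45 + 126 = 171 → 171
  G: 67 + 0.6×(255−67) = 67 + 112.8 = 179.8 → 180
  B: 81 + 104.4 = 185.4 → 185
After the tint: rgb(171, 180, 185) = #abb4b9.
Lerp each channel 70% toward 128:
  R: 171 + 0.7×(128−171) = 171 − 30.1 = 140.9 → 141
  G: 180 + 0.7×(128−180) = 180 − 36.4 = 143.6 → 144
  B: 185 − 39.9 = 145.1 → 145
rgb(141, 144, 145) = #8d9091.

#8d9091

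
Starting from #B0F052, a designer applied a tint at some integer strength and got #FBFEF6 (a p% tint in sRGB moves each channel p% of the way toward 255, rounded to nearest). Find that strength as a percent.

95%

#B0F052 is rgb(176, 240, 82); #FBFEF6 is rgb(251, 254, 246).
On the B channel (widest range): 246 ≈ 82 + (p/100)(255 − 82), so p ≈ 100×(246 − 82)/(255 − 82) = 16400/173 = 94.80.
p = 95 reproduces all three channels after rounding.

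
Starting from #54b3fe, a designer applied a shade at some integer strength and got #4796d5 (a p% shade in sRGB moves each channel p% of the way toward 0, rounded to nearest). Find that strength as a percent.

16%

#54b3fe is rgb(84, 179, 254); #4796d5 is rgb(71, 150, 213).
On the B channel (widest range): 213 ≈ 254 + (p/100)(0 − 254), so p ≈ 100×(213 − 254)/(0 − 254) = -4100/-254 = 16.14.
p = 16 reproduces all three channels after rounding.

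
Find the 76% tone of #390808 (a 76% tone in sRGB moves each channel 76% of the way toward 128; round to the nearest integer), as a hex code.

#390808 is rgb(57, 8, 8).
A 76% tone moves each channel 76% toward 128:
  R: 57 + 53.96 = 110.96 → 111
  G: 8 + 0.76×(128−8) = 8 + 91.2 = 99.2 → 99
  B: 8 + 0.76×(128−8) = 8 + 91.2 = 99.2 → 99
rgb(111, 99, 99) = #6F6363.

#6F6363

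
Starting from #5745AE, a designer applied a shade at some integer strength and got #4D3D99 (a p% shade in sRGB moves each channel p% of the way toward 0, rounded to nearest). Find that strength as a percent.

12%

#5745AE is rgb(87, 69, 174); #4D3D99 is rgb(77, 61, 153).
On the B channel (widest range): 153 ≈ 174 + (p/100)(0 − 174), so p ≈ 100×(153 − 174)/(0 − 174) = -2100/-174 = 12.07.
p = 12 reproduces all three channels after rounding.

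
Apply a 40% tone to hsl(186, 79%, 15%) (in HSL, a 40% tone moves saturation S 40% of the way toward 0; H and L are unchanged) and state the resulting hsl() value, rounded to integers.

S moves 40% from 79 toward 0: 79 − 31.6 = 47.4 → 47.
H and L are unchanged.

hsl(186, 47%, 15%)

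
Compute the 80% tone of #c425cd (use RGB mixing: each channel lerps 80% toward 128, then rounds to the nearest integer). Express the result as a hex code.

#c425cd is rgb(196, 37, 205).
Per channel, c → c + 0.8(128 − c):
  R: 196 + 0.8×(128−196) = 196 − 54.4 = 141.6 → 142
  G: 37 + 0.8×(128−37) = 37 + 72.8 = 109.8 → 110
  B: 205 − 61.6 = 143.4 → 143
rgb(142, 110, 143) = #8e6e8f.

#8e6e8f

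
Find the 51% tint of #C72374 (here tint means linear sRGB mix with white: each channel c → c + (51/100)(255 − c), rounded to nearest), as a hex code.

#C72374 is rgb(199, 35, 116).
Lerp each channel 51% toward 255:
  R: 199 + 0.51×(255−199) = 199 + 28.56 = 227.56 → 228
  G: 35 + 112.2 = 147.2 → 147
  B: 116 + 0.51×(255−116) = 116 + 70.89 = 186.89 → 187
rgb(228, 147, 187) = #E493BB.

#E493BB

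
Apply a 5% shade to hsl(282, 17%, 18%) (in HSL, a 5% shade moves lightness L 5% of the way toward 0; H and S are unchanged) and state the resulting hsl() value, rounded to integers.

hsl(282, 17%, 17%)

L moves 5% from 18 toward 0: 18 − 0.9 = 17.1 → 17.
H and S are unchanged.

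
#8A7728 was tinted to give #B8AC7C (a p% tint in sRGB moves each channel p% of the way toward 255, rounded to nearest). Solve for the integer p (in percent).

39%

#8A7728 is rgb(138, 119, 40); #B8AC7C is rgb(184, 172, 124).
On the B channel (widest range): 124 ≈ 40 + (p/100)(255 − 40), so p ≈ 100×(124 − 40)/(255 − 40) = 8400/215 = 39.07.
p = 39 reproduces all three channels after rounding.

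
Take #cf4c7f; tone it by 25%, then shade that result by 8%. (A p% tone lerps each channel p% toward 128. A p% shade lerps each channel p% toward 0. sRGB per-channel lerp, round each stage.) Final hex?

#ac5275

#cf4c7f is rgb(207, 76, 127).
A 25% tone moves each channel 25% toward 128:
  R: 207 − 19.75 = 187.25 → 187
  G: 76 + 0.25×(128−76) = 76 + 13 = 89 → 89
  B: 127 + 0.25×(128−127) = 127 + 0.25 = 127.25 → 127
After the tone: rgb(187, 89, 127) = #bb597f.
Lerp each channel 8% toward 0:
  R: 187 + 0.08×(0−187) = 187 − 14.96 = 172.04 → 172
  G: 89 + 0.08×(0−89) = 89 − 7.12 = 81.88 → 82
  B: 127 + 0.08×(0−127) = 127 − 10.16 = 116.84 → 117
rgb(172, 82, 117) = #ac5275.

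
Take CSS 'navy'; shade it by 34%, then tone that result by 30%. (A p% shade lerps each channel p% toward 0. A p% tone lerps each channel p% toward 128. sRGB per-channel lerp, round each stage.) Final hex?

CSS navy is rgb(0, 0, 128).
Lerp each channel 34% toward 0:
  R: 0 + 0.34×(0−0) = 0 + 0 = 0 → 0
  G: 0 + 0.34×(0−0) = 0 + 0 = 0 → 0
  B: 128 + 0.34×(0−128) = 128 − 43.52 = 84.48 → 84
After the shade: rgb(0, 0, 84) = #000054.
Lerp each channel 30% toward 128:
  R: 0 + 0.3×(128−0) = 0 + 38.4 = 38.4 → 38
  G: 0 + 38.4 = 38.4 → 38
  B: 84 + 0.3×(128−84) = 84 + 13.2 = 97.2 → 97
rgb(38, 38, 97) = #262661.

#262661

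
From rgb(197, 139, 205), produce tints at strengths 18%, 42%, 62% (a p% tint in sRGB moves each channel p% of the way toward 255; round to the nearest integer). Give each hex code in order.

#CFA0D6, #DDBCE2, #E9D3EC

18%: (197 + 10.44 = 207.44→207, 139 + 20.88 = 159.88→160, 205 + 9 = 214→214) → #CFA0D6
42%: (197 + 24.36 = 221.36→221, 139 + 48.72 = 187.72→188, 205 + 21 = 226→226) → #DDBCE2
62%: (197 + 35.96 = 232.96→233, 139 + 71.92 = 210.92→211, 205 + 31 = 236→236) → #E9D3EC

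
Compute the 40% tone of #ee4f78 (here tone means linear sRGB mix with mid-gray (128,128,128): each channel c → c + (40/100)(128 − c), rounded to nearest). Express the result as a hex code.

#c2637b

#ee4f78 is rgb(238, 79, 120).
Per channel, c → c + 0.4(128 − c):
  R: 238 + 0.4×(128−238) = 238 − 44 = 194 → 194
  G: 79 + 0.4×(128−79) = 79 + 19.6 = 98.6 → 99
  B: 120 + 3.2 = 123.2 → 123
rgb(194, 99, 123) = #c2637b.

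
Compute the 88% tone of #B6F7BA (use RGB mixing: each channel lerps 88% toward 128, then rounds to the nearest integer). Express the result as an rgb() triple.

#B6F7BA is rgb(182, 247, 186).
An 88% tone moves each channel 88% toward 128:
  R: 182 + 0.88×(128−182) = 182 − 47.52 = 134.48 → 134
  G: 247 + 0.88×(128−247) = 247 − 104.72 = 142.28 → 142
  B: 186 − 51.04 = 134.96 → 135

rgb(134, 142, 135)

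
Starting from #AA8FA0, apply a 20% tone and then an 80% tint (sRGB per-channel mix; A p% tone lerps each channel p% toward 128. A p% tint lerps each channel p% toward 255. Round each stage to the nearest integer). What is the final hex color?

#ECE8EB

#AA8FA0 is rgb(170, 143, 160).
A 20% tone moves each channel 20% toward 128:
  R: 170 − 8.4 = 161.6 → 162
  G: 143 + 0.2×(128−143) = 143 − 3 = 140 → 140
  B: 160 − 6.4 = 153.6 → 154
After the tone: rgb(162, 140, 154) = #A28C9A.
Per channel, c → c + 0.8(255 − c):
  R: 162 + 74.4 = 236.4 → 236
  G: 140 + 92 = 232 → 232
  B: 154 + 0.8×(255−154) = 154 + 80.8 = 234.8 → 235
rgb(236, 232, 235) = #ECE8EB.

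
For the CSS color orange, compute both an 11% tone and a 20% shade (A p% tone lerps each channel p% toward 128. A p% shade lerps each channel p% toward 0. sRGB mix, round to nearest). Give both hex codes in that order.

CSS orange is rgb(255, 165, 0).
11% tone:
  R: 255 + 0.11×(128−255) = 255 − 13.97 = 241.03 → 241
  G: 165 + 0.11×(128−165) = 165 − 4.07 = 160.93 → 161
  B: 0 + 14.08 = 14.08 → 14
  → #F1A10E
20% shade:
  R: 255 + 0.2×(0−255) = 255 − 51 = 204 → 204
  G: 165 + 0.2×(0−165) = 165 − 33 = 132 → 132
  B: 0 + 0 = 0 → 0
  → #CC8400

#F1A10E, #CC8400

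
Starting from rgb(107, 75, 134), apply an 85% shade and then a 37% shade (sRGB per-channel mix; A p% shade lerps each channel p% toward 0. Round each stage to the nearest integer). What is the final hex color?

Lerp each channel 85% toward 0:
  R: 107 + 0.85×(0−107) = 107 − 90.95 = 16.05 → 16
  G: 75 − 63.75 = 11.25 → 11
  B: 134 + 0.85×(0−134) = 134 − 113.9 = 20.1 → 20
After the shade: rgb(16, 11, 20) = #100b14.
Lerp each channel 37% toward 0:
  R: 16 + 0.37×(0−16) = 16 − 5.92 = 10.08 → 10
  G: 11 − 4.07 = 6.93 → 7
  B: 20 − 7.4 = 12.6 → 13
rgb(10, 7, 13) = #0a070d.

#0a070d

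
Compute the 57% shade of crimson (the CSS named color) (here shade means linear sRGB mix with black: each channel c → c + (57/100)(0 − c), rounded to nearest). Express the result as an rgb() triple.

rgb(95, 9, 26)

CSS crimson is rgb(220, 20, 60).
Lerp each channel 57% toward 0:
  R: 220 + 0.57×(0−220) = 220 − 125.4 = 94.6 → 95
  G: 20 − 11.4 = 8.6 → 9
  B: 60 + 0.57×(0−60) = 60 − 34.2 = 25.8 → 26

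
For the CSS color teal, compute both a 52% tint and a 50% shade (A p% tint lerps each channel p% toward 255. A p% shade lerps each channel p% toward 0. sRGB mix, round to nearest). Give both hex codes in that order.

#85c2c2, #004040

CSS teal is rgb(0, 128, 128).
52% tint:
  R: 0 + 132.6 = 132.6 → 133
  G: 128 + 0.52×(255−128) = 128 + 66.04 = 194.04 → 194
  B: 128 + 66.04 = 194.04 → 194
  → #85c2c2
50% shade:
  R: 0 + 0.5×(0−0) = 0 + 0 = 0 → 0
  G: 128 + 0.5×(0−128) = 128 − 64 = 64 → 64
  B: 128 − 64 = 64 → 64
  → #004040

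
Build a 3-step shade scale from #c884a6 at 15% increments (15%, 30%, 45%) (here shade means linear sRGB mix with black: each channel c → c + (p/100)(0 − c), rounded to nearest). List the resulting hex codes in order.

#aa708d, #8c5c74, #6e495b

#c884a6 is rgb(200, 132, 166).
15%: (200 − 30 = 170→170, 132 − 19.8 = 112.2→112, 166 − 24.9 = 141.1→141) → #aa708d
30%: (200 − 60 = 140→140, 132 − 39.6 = 92.4→92, 166 − 49.8 = 116.2→116) → #8c5c74
45%: (200 − 90 = 110→110, 132 − 59.4 = 72.6→73, 166 − 74.7 = 91.3→91) → #6e495b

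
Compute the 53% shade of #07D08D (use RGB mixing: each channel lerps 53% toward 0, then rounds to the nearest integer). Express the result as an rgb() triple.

#07D08D is rgb(7, 208, 141).
A 53% shade moves each channel 53% toward 0:
  R: 7 + 0.53×(0−7) = 7 − 3.71 = 3.29 → 3
  G: 208 − 110.24 = 97.76 → 98
  B: 141 − 74.73 = 66.27 → 66

rgb(3, 98, 66)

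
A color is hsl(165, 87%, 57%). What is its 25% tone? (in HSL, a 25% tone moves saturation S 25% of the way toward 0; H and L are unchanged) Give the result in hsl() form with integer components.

hsl(165, 65%, 57%)

S moves 25% from 87 toward 0: 87 − 21.75 = 65.25 → 65.
H and L are unchanged.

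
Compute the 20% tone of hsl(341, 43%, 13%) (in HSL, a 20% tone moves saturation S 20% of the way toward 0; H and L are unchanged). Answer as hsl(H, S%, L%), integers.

hsl(341, 34%, 13%)

S moves 20% from 43 toward 0: 43 − 8.6 = 34.4 → 34.
H and L are unchanged.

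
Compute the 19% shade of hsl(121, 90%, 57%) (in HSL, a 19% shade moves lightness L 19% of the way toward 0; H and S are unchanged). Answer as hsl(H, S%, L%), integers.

hsl(121, 90%, 46%)

L moves 19% from 57 toward 0: 57 − 10.83 = 46.17 → 46.
H and S are unchanged.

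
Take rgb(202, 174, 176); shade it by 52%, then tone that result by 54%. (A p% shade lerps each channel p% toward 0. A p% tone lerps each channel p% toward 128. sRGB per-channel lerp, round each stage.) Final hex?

#726c6c

Lerp each channel 52% toward 0:
  R: 202 + 0.52×(0−202) = 202 − 105.04 = 96.96 → 97
  G: 174 + 0.52×(0−174) = 174 − 90.48 = 83.52 → 84
  B: 176 + 0.52×(0−176) = 176 − 91.52 = 84.48 → 84
After the shade: rgb(97, 84, 84) = #615454.
Lerp each channel 54% toward 128:
  R: 97 + 16.74 = 113.74 → 114
  G: 84 + 23.76 = 107.76 → 108
  B: 84 + 0.54×(128−84) = 84 + 23.76 = 107.76 → 108
rgb(114, 108, 108) = #726c6c.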